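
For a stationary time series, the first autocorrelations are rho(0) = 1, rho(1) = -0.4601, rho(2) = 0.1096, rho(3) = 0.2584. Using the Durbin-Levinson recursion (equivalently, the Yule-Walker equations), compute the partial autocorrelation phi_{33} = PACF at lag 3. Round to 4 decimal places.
\phi_{33} = 0.3300

The PACF at lag k is phi_{kk}, the last component of the solution
to the Yule-Walker system G_k phi = r_k where
  (G_k)_{ij} = rho(|i - j|), (r_k)_i = rho(i), i,j = 1..k.
Equivalently, Durbin-Levinson gives phi_{kk} iteratively:
  phi_{11} = rho(1)
  phi_{kk} = [rho(k) - sum_{j=1..k-1} phi_{k-1,j} rho(k-j)]
            / [1 - sum_{j=1..k-1} phi_{k-1,j} rho(j)],
  phi_{k,j} = phi_{k-1,j} - phi_{kk} phi_{k-1,k-j},  j = 1..k-1.
Step k = 1:
  phi_11 = rho(1) = -0.4601.
Step k = 2:
  phi_22 = [rho(2) - phi_11 rho(1)] / [1 - phi_11 rho(1)] = [0.1096 - (-0.4601)(-0.4601)] / [1 - (-0.4601)(-0.4601)]
         = -0.10209201 / 0.78830799 = -0.129508.
  Update: phi_21 = phi_11 - phi_22 phi_11 = -0.4601 - (-0.129508)(-0.4601) = -0.519687.
Step k = 3:
  phi_33 = [rho(3) - phi_21 rho(2) - phi_22 rho(1)] / [1 - phi_21 rho(1) - phi_22 rho(2)]
    numerator   = 0.2584 - (-0.519687)(0.1096) - (-0.129508)(-0.4601) = 0.25577112
    denominator = 1 - (-0.519687)(-0.4601) - (-0.129508)(0.1096) = 0.77508628
  phi_33 = 0.25577112 / 0.77508628 = 0.33.
Therefore phi_{33} = 0.3300.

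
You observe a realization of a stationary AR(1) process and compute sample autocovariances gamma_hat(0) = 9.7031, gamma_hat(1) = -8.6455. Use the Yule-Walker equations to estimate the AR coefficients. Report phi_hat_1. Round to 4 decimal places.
\hat\phi_{1} = -0.8910

The Yule-Walker equations for an AR(p) process read, in matrix form,
  Gamma_p phi = r_p,   with   (Gamma_p)_{ij} = gamma(|i - j|),
                       (r_p)_i = gamma(i),   i,j = 1..p.
Substitute the sample gammas (Toeplitz matrix and right-hand side of size 1):
  Gamma_p = [[9.7031]]
  r_p     = [-8.6455]
With p = 1 this is the single equation gamma(0) phi_1 = gamma(1):
  phi_hat_1 = gamma(1) / gamma(0) = -8.6455 / 9.7031 = -0.8910.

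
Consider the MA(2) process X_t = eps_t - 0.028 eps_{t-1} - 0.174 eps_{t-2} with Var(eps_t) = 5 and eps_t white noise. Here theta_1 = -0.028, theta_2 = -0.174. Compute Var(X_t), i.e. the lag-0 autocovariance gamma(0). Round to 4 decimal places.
\gamma(0) = 5.1553

For an MA(q) process X_t = eps_t + sum_i theta_i eps_{t-i} with
Var(eps_t) = sigma^2, the variance is
  gamma(0) = sigma^2 * (1 + sum_i theta_i^2).
  sum_i theta_i^2 = (-0.028)^2 + (-0.174)^2 = 0.000784 + 0.030276 = 0.03106.
  gamma(0) = 5 * (1 + 0.03106) = 5 * 1.03106 = 5.1553.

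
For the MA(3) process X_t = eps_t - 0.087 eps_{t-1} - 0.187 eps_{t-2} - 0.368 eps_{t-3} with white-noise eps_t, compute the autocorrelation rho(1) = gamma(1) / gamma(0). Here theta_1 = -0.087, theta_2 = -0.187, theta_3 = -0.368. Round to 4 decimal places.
\rho(1) = -0.0016

For an MA(q) process with theta_0 = 1, the autocovariance is
  gamma(k) = sigma^2 * sum_{i=0..q-k} theta_i * theta_{i+k},
and rho(k) = gamma(k) / gamma(0). Sigma^2 cancels.
  numerator   = (1)*(-0.087) + (-0.087)*(-0.187) + (-0.187)*(-0.368) = -0.001915.
  denominator = (1)^2 + (-0.087)^2 + (-0.187)^2 + (-0.368)^2 = 1.177962.
  rho(1) = -0.001915 / 1.177962 = -0.0016.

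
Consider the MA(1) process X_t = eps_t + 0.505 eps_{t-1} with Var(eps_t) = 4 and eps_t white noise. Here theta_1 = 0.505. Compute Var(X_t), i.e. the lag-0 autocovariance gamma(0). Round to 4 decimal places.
\gamma(0) = 5.0201

For an MA(q) process X_t = eps_t + sum_i theta_i eps_{t-i} with
Var(eps_t) = sigma^2, the variance is
  gamma(0) = sigma^2 * (1 + sum_i theta_i^2).
  sum_i theta_i^2 = (0.505)^2 = 0.255025.
  gamma(0) = 4 * (1 + 0.255025) = 4 * 1.255025 = 5.0201.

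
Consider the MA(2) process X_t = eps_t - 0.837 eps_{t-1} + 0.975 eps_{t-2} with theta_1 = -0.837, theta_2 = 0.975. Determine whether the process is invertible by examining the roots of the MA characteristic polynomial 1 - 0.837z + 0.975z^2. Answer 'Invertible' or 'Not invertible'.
\text{Invertible}

The MA(q) characteristic polynomial is P(z) = 1 - 0.837z + 0.975z^2.
Invertibility requires all roots to lie outside the unit circle, i.e. |z| > 1 for every root.
Set 1 + (-0.837) z + (0.975) z^2 = 0, i.e. a z^2 + b z + c = 0 with a = 0.975, b = -0.837, c = 1.
Discriminant D = b^2 - 4ac = (-0.837)^2 - 4*(0.975)*1 = 0.700569 - (3.9) = -3.199431.
D < 0, so the roots are the complex-conjugate pair z = (-b +/- i sqrt(-D)) / (2a) = 0.4292 +/- 0.9173i.
For a conjugate pair |z|^2 = z * conj(z) = (product of roots) = c/a = 1/(0.975) = 1.025641, so |z| = sqrt(1.025641) = 1.0127 for both roots.
Moduli of all roots: 1.0127, 1.0127.
All moduli strictly greater than 1? Yes.
Verdict: Invertible.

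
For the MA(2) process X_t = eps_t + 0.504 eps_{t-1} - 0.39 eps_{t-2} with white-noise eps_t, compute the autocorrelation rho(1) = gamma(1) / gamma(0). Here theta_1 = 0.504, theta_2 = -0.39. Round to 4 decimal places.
\rho(1) = 0.2186

For an MA(q) process with theta_0 = 1, the autocovariance is
  gamma(k) = sigma^2 * sum_{i=0..q-k} theta_i * theta_{i+k},
and rho(k) = gamma(k) / gamma(0). Sigma^2 cancels.
  numerator   = (1)*(0.504) + (0.504)*(-0.39) = 0.30744.
  denominator = (1)^2 + (0.504)^2 + (-0.39)^2 = 1.406116.
  rho(1) = 0.30744 / 1.406116 = 0.2186.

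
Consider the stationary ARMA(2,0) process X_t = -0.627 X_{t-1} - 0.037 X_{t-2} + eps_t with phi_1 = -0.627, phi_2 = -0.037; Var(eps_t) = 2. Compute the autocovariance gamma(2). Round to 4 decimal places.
\gamma(2) = 1.0799

Multiply the model equation by X_{t-k} and take expectations. With theta_0 = psi_0 = 1 and psi_j the MA(infinity) weights, this gives
  gamma(k) - sum_i phi_i gamma(k-i) = c_k,
  c_k = sigma^2 * sum_{j=k..q} theta_j psi_{j-k}   (c_k = 0 for k > q),
using gamma(-m) = gamma(m).
Pure AR (q = 0): c_0 = sigma^2 = 2, c_k = 0 for k >= 1.
Equations for k = 0, 1, 2 (AR order 2, c_2 = 0):
  (E0) gamma(0) = phi_1 gamma(1) + phi_2 gamma(2) + c_0
  (E1) gamma(1) = phi_1 gamma(0) + phi_2 gamma(1) + c_1
  (E2) gamma(2) = phi_1 gamma(1) + phi_2 gamma(0)
From (E1): gamma(1) = A gamma(0) + B with
  A = phi_1 / (1 - phi_2) = -0.627 / 1.037 = -0.604629,   B = c_1 / (1 - phi_2) = 0 / 1.037 = 0.
Insert (E2) into (E0): gamma(0) (1 - phi_2^2) = phi_1 (1 + phi_2) gamma(1) + c_0.
  phi_1 (1 + phi_2) = (-0.627)(0.963) = -0.603801,   1 - phi_2^2 = 0.998631.
Replace gamma(1) by A gamma(0) + B and collect gamma(0):
  gamma(0) [0.998631 - (-0.603801)(-0.604629)] = c_0 = 2
  gamma(0) * 0.633556 = 2
  gamma(0) = 2 / 0.633556 = 3.156787.
  gamma(1) = A gamma(0) = (-0.604629)(3.156787) = -1.908684.
  gamma(2) = phi_1 gamma(1) + phi_2 gamma(0) = (-0.627)(-1.908684) + (-0.037)(3.156787) = 1.079944.
Therefore gamma(2) = 1.0799 (to 4 decimal places).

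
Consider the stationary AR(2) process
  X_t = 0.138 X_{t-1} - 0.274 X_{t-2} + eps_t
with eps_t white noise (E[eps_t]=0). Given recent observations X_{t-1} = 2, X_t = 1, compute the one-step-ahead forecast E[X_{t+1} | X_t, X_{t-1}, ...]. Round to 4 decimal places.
E[X_{t+1} \mid \mathcal F_t] = -0.4100

For an AR(p) model X_t = c + sum_i phi_i X_{t-i} + eps_t, the
one-step-ahead conditional mean is
  E[X_{t+1} | X_t, ...] = c + sum_i phi_i X_{t+1-i}.
Substitute known values:
  E[X_{t+1} | ...] = (0.138) * (1) + (-0.274) * (2)
                   = -0.4100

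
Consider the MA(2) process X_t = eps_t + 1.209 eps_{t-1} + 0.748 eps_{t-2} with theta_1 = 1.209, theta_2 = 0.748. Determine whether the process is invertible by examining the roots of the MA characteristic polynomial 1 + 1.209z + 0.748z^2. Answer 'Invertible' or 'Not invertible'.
\text{Invertible}

The MA(q) characteristic polynomial is P(z) = 1 + 1.209z + 0.748z^2.
Invertibility requires all roots to lie outside the unit circle, i.e. |z| > 1 for every root.
Set 1 + (1.209) z + (0.748) z^2 = 0, i.e. a z^2 + b z + c = 0 with a = 0.748, b = 1.209, c = 1.
Discriminant D = b^2 - 4ac = (1.209)^2 - 4*(0.748)*1 = 1.461681 - (2.992) = -1.530319.
D < 0, so the roots are the complex-conjugate pair z = (-b +/- i sqrt(-D)) / (2a) = -0.8082 +/- 0.8269i.
For a conjugate pair |z|^2 = z * conj(z) = (product of roots) = c/a = 1/(0.748) = 1.336898, so |z| = sqrt(1.336898) = 1.1562 for both roots.
Moduli of all roots: 1.1562, 1.1562.
All moduli strictly greater than 1? Yes.
Verdict: Invertible.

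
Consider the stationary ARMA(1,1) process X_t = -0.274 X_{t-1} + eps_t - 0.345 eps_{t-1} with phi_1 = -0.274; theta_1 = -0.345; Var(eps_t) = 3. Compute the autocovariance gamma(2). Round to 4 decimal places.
\gamma(2) = 0.6021

Multiply the model equation by X_{t-k} and take expectations. With theta_0 = psi_0 = 1 and psi_j the MA(infinity) weights, this gives
  gamma(k) - sum_i phi_i gamma(k-i) = c_k,
  c_k = sigma^2 * sum_{j=k..q} theta_j psi_{j-k}   (c_k = 0 for k > q),
using gamma(-m) = gamma(m).
psi-weights needed (psi_j = theta_j + sum_i phi_i psi_{j-i}):
  psi_1 = theta_1 + phi_1 = -0.345 + (-0.274) = -0.619
Right-hand sides:
  c_0 = sigma^2 (1 + theta_1 psi_1) = 3 * (1 + (-0.345)(-0.619)) = 3 * 1.213555 = 3.640665
  c_1 = sigma^2 theta_1 = 3 * (-0.345) = -1.035
  c_2 = 0
Equations for k = 0 and k = 1 (AR order 1):
  gamma(0) = phi_1 gamma(1) + c_0
  gamma(1) = phi_1 gamma(0) + c_1
Substituting the second into the first: gamma(0) (1 - phi_1^2) = c_0 + phi_1 c_1, so
  gamma(0) = (c_0 + phi_1 c_1) / (1 - phi_1^2) = (3.640665 + (-0.274)(-1.035)) / (1 - (-0.274)^2) = 3.924255 / 0.924924 = 4.242786.
  gamma(1) = phi_1 gamma(0) + c_1 = (-0.274)(4.242786) + (-1.035) = -2.197523.
For k = 2 (> q): gamma(2) = phi_1 gamma(1) = (-0.274)(-2.197523) = 0.602121.
Therefore gamma(2) = 0.6021 (to 4 decimal places).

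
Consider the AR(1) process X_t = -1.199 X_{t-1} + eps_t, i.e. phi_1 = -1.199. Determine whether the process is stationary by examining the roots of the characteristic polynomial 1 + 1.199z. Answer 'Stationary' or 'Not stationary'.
\text{Not stationary}

The AR(p) characteristic polynomial is P(z) = 1 + 1.199z.
Stationarity requires all roots to lie outside the unit circle, i.e. |z| > 1 for every root.
This is linear in z: 1 + (1.199) z = 0  =>  z = -1/(1.199) = -0.834028,  |z| = 0.834028.
Moduli of all roots: 0.8340.
All moduli strictly greater than 1? No.
Verdict: Not stationary.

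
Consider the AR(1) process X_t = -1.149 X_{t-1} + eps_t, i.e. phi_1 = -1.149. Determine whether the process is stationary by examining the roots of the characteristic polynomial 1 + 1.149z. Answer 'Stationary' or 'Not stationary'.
\text{Not stationary}

The AR(p) characteristic polynomial is P(z) = 1 + 1.149z.
Stationarity requires all roots to lie outside the unit circle, i.e. |z| > 1 for every root.
This is linear in z: 1 + (1.149) z = 0  =>  z = -1/(1.149) = -0.870322,  |z| = 0.870322.
Moduli of all roots: 0.8703.
All moduli strictly greater than 1? No.
Verdict: Not stationary.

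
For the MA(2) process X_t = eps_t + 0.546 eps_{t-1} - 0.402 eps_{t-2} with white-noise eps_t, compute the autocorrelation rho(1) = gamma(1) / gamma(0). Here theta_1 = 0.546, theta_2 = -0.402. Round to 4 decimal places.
\rho(1) = 0.2237

For an MA(q) process with theta_0 = 1, the autocovariance is
  gamma(k) = sigma^2 * sum_{i=0..q-k} theta_i * theta_{i+k},
and rho(k) = gamma(k) / gamma(0). Sigma^2 cancels.
  numerator   = (1)*(0.546) + (0.546)*(-0.402) = 0.326508.
  denominator = (1)^2 + (0.546)^2 + (-0.402)^2 = 1.45972.
  rho(1) = 0.326508 / 1.45972 = 0.2237.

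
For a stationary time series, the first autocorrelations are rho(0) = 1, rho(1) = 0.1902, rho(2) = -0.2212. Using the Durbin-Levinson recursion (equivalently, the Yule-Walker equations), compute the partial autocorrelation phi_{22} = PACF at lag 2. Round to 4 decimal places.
\phi_{22} = -0.2670

The PACF at lag k is phi_{kk}, the last component of the solution
to the Yule-Walker system G_k phi = r_k where
  (G_k)_{ij} = rho(|i - j|), (r_k)_i = rho(i), i,j = 1..k.
Equivalently, Durbin-Levinson gives phi_{kk} iteratively:
  phi_{11} = rho(1)
  phi_{kk} = [rho(k) - sum_{j=1..k-1} phi_{k-1,j} rho(k-j)]
            / [1 - sum_{j=1..k-1} phi_{k-1,j} rho(j)],
  phi_{k,j} = phi_{k-1,j} - phi_{kk} phi_{k-1,k-j},  j = 1..k-1.
Step k = 1:
  phi_11 = rho(1) = 0.1902.
Step k = 2:
  phi_22 = [rho(2) - phi_11 rho(1)] / [1 - phi_11 rho(1)] = [-0.2212 - (0.1902)(0.1902)] / [1 - (0.1902)(0.1902)]
         = -0.25737604 / 0.96382396 = -0.267.
Therefore phi_{22} = -0.2670.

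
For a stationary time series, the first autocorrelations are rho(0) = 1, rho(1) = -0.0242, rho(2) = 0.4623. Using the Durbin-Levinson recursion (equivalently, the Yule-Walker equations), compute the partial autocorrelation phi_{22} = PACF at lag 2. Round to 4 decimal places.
\phi_{22} = 0.4620

The PACF at lag k is phi_{kk}, the last component of the solution
to the Yule-Walker system G_k phi = r_k where
  (G_k)_{ij} = rho(|i - j|), (r_k)_i = rho(i), i,j = 1..k.
Equivalently, Durbin-Levinson gives phi_{kk} iteratively:
  phi_{11} = rho(1)
  phi_{kk} = [rho(k) - sum_{j=1..k-1} phi_{k-1,j} rho(k-j)]
            / [1 - sum_{j=1..k-1} phi_{k-1,j} rho(j)],
  phi_{k,j} = phi_{k-1,j} - phi_{kk} phi_{k-1,k-j},  j = 1..k-1.
Step k = 1:
  phi_11 = rho(1) = -0.0242.
Step k = 2:
  phi_22 = [rho(2) - phi_11 rho(1)] / [1 - phi_11 rho(1)] = [0.4623 - (-0.0242)(-0.0242)] / [1 - (-0.0242)(-0.0242)]
         = 0.46171436 / 0.99941436 = 0.462.
Therefore phi_{22} = 0.4620.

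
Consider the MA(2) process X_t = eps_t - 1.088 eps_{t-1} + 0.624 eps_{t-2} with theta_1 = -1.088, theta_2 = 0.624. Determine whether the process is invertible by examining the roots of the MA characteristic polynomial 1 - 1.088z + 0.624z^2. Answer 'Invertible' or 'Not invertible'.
\text{Invertible}

The MA(q) characteristic polynomial is P(z) = 1 - 1.088z + 0.624z^2.
Invertibility requires all roots to lie outside the unit circle, i.e. |z| > 1 for every root.
Set 1 + (-1.088) z + (0.624) z^2 = 0, i.e. a z^2 + b z + c = 0 with a = 0.624, b = -1.088, c = 1.
Discriminant D = b^2 - 4ac = (-1.088)^2 - 4*(0.624)*1 = 1.183744 - (2.496) = -1.312256.
D < 0, so the roots are the complex-conjugate pair z = (-b +/- i sqrt(-D)) / (2a) = 0.8718 +/- 0.9179i.
For a conjugate pair |z|^2 = z * conj(z) = (product of roots) = c/a = 1/(0.624) = 1.602564, so |z| = sqrt(1.602564) = 1.2659 for both roots.
Moduli of all roots: 1.2659, 1.2659.
All moduli strictly greater than 1? Yes.
Verdict: Invertible.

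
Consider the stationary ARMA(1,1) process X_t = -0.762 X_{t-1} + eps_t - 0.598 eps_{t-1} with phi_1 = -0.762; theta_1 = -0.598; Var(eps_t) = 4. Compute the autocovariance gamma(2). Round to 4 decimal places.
\gamma(2) = 14.3892

Multiply the model equation by X_{t-k} and take expectations. With theta_0 = psi_0 = 1 and psi_j the MA(infinity) weights, this gives
  gamma(k) - sum_i phi_i gamma(k-i) = c_k,
  c_k = sigma^2 * sum_{j=k..q} theta_j psi_{j-k}   (c_k = 0 for k > q),
using gamma(-m) = gamma(m).
psi-weights needed (psi_j = theta_j + sum_i phi_i psi_{j-i}):
  psi_1 = theta_1 + phi_1 = -0.598 + (-0.762) = -1.36
Right-hand sides:
  c_0 = sigma^2 (1 + theta_1 psi_1) = 4 * (1 + (-0.598)(-1.36)) = 4 * 1.81328 = 7.25312
  c_1 = sigma^2 theta_1 = 4 * (-0.598) = -2.392
  c_2 = 0
Equations for k = 0 and k = 1 (AR order 1):
  gamma(0) = phi_1 gamma(1) + c_0
  gamma(1) = phi_1 gamma(0) + c_1
Substituting the second into the first: gamma(0) (1 - phi_1^2) = c_0 + phi_1 c_1, so
  gamma(0) = (c_0 + phi_1 c_1) / (1 - phi_1^2) = (7.25312 + (-0.762)(-2.392)) / (1 - (-0.762)^2) = 9.075824 / 0.419356 = 21.64229.
  gamma(1) = phi_1 gamma(0) + c_1 = (-0.762)(21.64229) + (-2.392) = -18.883425.
For k = 2 (> q): gamma(2) = phi_1 gamma(1) = (-0.762)(-18.883425) = 14.38917.
Therefore gamma(2) = 14.3892 (to 4 decimal places).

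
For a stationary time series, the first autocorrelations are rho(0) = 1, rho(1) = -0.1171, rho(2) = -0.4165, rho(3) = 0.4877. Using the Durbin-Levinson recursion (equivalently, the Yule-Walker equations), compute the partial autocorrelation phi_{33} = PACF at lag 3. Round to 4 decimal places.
\phi_{33} = 0.4590

The PACF at lag k is phi_{kk}, the last component of the solution
to the Yule-Walker system G_k phi = r_k where
  (G_k)_{ij} = rho(|i - j|), (r_k)_i = rho(i), i,j = 1..k.
Equivalently, Durbin-Levinson gives phi_{kk} iteratively:
  phi_{11} = rho(1)
  phi_{kk} = [rho(k) - sum_{j=1..k-1} phi_{k-1,j} rho(k-j)]
            / [1 - sum_{j=1..k-1} phi_{k-1,j} rho(j)],
  phi_{k,j} = phi_{k-1,j} - phi_{kk} phi_{k-1,k-j},  j = 1..k-1.
Step k = 1:
  phi_11 = rho(1) = -0.1171.
Step k = 2:
  phi_22 = [rho(2) - phi_11 rho(1)] / [1 - phi_11 rho(1)] = [-0.4165 - (-0.1171)(-0.1171)] / [1 - (-0.1171)(-0.1171)]
         = -0.43021241 / 0.98628759 = -0.436194.
  Update: phi_21 = phi_11 - phi_22 phi_11 = -0.1171 - (-0.436194)(-0.1171) = -0.168178.
Step k = 3:
  phi_33 = [rho(3) - phi_21 rho(2) - phi_22 rho(1)] / [1 - phi_21 rho(1) - phi_22 rho(2)]
    numerator   = 0.4877 - (-0.168178)(-0.4165) - (-0.436194)(-0.1171) = 0.36657547
    denominator = 1 - (-0.168178)(-0.1171) - (-0.436194)(-0.4165) = 0.79863166
  phi_33 = 0.36657547 / 0.79863166 = 0.459.
Therefore phi_{33} = 0.4590.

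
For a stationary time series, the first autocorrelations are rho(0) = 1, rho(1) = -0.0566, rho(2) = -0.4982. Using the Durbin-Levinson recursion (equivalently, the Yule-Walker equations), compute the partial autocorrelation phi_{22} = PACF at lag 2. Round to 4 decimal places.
\phi_{22} = -0.5030

The PACF at lag k is phi_{kk}, the last component of the solution
to the Yule-Walker system G_k phi = r_k where
  (G_k)_{ij} = rho(|i - j|), (r_k)_i = rho(i), i,j = 1..k.
Equivalently, Durbin-Levinson gives phi_{kk} iteratively:
  phi_{11} = rho(1)
  phi_{kk} = [rho(k) - sum_{j=1..k-1} phi_{k-1,j} rho(k-j)]
            / [1 - sum_{j=1..k-1} phi_{k-1,j} rho(j)],
  phi_{k,j} = phi_{k-1,j} - phi_{kk} phi_{k-1,k-j},  j = 1..k-1.
Step k = 1:
  phi_11 = rho(1) = -0.0566.
Step k = 2:
  phi_22 = [rho(2) - phi_11 rho(1)] / [1 - phi_11 rho(1)] = [-0.4982 - (-0.0566)(-0.0566)] / [1 - (-0.0566)(-0.0566)]
         = -0.50140356 / 0.99679644 = -0.503.
Therefore phi_{22} = -0.5030.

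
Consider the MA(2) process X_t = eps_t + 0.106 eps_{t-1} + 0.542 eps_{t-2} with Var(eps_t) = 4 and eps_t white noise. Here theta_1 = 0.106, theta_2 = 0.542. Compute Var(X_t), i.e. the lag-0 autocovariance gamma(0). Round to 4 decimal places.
\gamma(0) = 5.2200

For an MA(q) process X_t = eps_t + sum_i theta_i eps_{t-i} with
Var(eps_t) = sigma^2, the variance is
  gamma(0) = sigma^2 * (1 + sum_i theta_i^2).
  sum_i theta_i^2 = (0.106)^2 + (0.542)^2 = 0.011236 + 0.293764 = 0.305.
  gamma(0) = 4 * (1 + 0.305) = 4 * 1.305 = 5.22, which rounds to 5.2200.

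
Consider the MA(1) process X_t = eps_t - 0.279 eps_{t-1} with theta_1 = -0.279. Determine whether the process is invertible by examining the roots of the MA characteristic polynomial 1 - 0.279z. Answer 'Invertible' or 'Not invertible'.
\text{Invertible}

The MA(q) characteristic polynomial is P(z) = 1 - 0.279z.
Invertibility requires all roots to lie outside the unit circle, i.e. |z| > 1 for every root.
This is linear in z: 1 + (-0.279) z = 0  =>  z = -1/(-0.279) = 3.584229,  |z| = 3.584229.
Moduli of all roots: 3.5842.
All moduli strictly greater than 1? Yes.
Verdict: Invertible.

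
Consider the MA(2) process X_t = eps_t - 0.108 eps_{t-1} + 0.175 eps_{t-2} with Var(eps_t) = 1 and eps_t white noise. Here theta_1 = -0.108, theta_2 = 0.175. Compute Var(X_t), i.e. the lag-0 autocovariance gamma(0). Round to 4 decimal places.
\gamma(0) = 1.0423

For an MA(q) process X_t = eps_t + sum_i theta_i eps_{t-i} with
Var(eps_t) = sigma^2, the variance is
  gamma(0) = sigma^2 * (1 + sum_i theta_i^2).
  sum_i theta_i^2 = (-0.108)^2 + (0.175)^2 = 0.011664 + 0.030625 = 0.042289.
  gamma(0) = 1 * (1 + 0.042289) = 1 * 1.042289 = 1.042289, which rounds to 1.0423.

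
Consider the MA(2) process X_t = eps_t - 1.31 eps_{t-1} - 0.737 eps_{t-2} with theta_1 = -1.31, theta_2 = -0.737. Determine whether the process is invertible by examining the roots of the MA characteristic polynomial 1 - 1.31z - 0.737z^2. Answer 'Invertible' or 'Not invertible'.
\text{Not invertible}

The MA(q) characteristic polynomial is P(z) = 1 - 1.31z - 0.737z^2.
Invertibility requires all roots to lie outside the unit circle, i.e. |z| > 1 for every root.
Set 1 + (-1.31) z + (-0.737) z^2 = 0, i.e. a z^2 + b z + c = 0 with a = -0.737, b = -1.31, c = 1.
Discriminant D = b^2 - 4ac = (-1.31)^2 - 4*(-0.737)*1 = 1.7161 - (-2.948) = 4.6641.
D >= 0, so the roots are real: z = (-b +/- sqrt(D)) / (2a) = (1.31 +/- 2.159653) / (-1.474).
  z_1 = (1.31 + 2.159653) / (-1.474) = -2.3539,   |z_1| = 2.3539.
  z_2 = (1.31 - 2.159653) / (-1.474) = 0.5764,   |z_2| = 0.5764.
Moduli of all roots: 2.3539, 0.5764.
All moduli strictly greater than 1? No.
Verdict: Not invertible.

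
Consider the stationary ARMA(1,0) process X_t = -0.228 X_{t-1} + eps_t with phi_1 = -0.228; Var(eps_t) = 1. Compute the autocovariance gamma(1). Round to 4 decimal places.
\gamma(1) = -0.2405

Multiply the model equation by X_{t-k} and take expectations. With theta_0 = psi_0 = 1 and psi_j the MA(infinity) weights, this gives
  gamma(k) - sum_i phi_i gamma(k-i) = c_k,
  c_k = sigma^2 * sum_{j=k..q} theta_j psi_{j-k}   (c_k = 0 for k > q),
using gamma(-m) = gamma(m).
Pure AR (q = 0): c_0 = sigma^2 = 1, c_k = 0 for k >= 1.
Equations for k = 0 and k = 1 (AR order 1):
  gamma(0) = phi_1 gamma(1) + c_0
  gamma(1) = phi_1 gamma(0) + c_1
Substituting the second into the first: gamma(0) (1 - phi_1^2) = c_0 + phi_1 c_1, so
  gamma(0) = c_0 / (1 - phi_1^2) = 1 / (1 - (-0.228)^2) = 1 / 0.948016 = 1.054835.
  gamma(1) = phi_1 gamma(0) = (-0.228)(1.054835) = -0.240502.
Therefore gamma(1) = -0.2405 (to 4 decimal places).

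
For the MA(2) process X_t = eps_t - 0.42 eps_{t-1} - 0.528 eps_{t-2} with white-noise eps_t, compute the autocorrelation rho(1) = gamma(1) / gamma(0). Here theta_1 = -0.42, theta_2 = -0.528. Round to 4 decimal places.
\rho(1) = -0.1362

For an MA(q) process with theta_0 = 1, the autocovariance is
  gamma(k) = sigma^2 * sum_{i=0..q-k} theta_i * theta_{i+k},
and rho(k) = gamma(k) / gamma(0). Sigma^2 cancels.
  numerator   = (1)*(-0.42) + (-0.42)*(-0.528) = -0.19824.
  denominator = (1)^2 + (-0.42)^2 + (-0.528)^2 = 1.455184.
  rho(1) = -0.19824 / 1.455184 = -0.1362.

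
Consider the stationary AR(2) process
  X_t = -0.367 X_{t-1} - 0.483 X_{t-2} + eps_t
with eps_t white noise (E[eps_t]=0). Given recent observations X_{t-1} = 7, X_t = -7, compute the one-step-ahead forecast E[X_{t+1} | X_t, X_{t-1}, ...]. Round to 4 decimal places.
E[X_{t+1} \mid \mathcal F_t] = -0.8120

For an AR(p) model X_t = c + sum_i phi_i X_{t-i} + eps_t, the
one-step-ahead conditional mean is
  E[X_{t+1} | X_t, ...] = c + sum_i phi_i X_{t+1-i}.
Substitute known values:
  E[X_{t+1} | ...] = (-0.367) * (-7) + (-0.483) * (7)
                   = -0.8120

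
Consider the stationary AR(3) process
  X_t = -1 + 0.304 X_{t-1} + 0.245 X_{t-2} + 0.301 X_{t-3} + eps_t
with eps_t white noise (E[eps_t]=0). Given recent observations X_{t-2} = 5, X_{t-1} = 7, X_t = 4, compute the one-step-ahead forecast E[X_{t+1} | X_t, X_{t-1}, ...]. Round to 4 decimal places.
E[X_{t+1} \mid \mathcal F_t] = 3.4360

For an AR(p) model X_t = c + sum_i phi_i X_{t-i} + eps_t, the
one-step-ahead conditional mean is
  E[X_{t+1} | X_t, ...] = c + sum_i phi_i X_{t+1-i}.
Substitute known values:
  E[X_{t+1} | ...] = -1 + (0.304) * (4) + (0.245) * (7) + (0.301) * (5)
                   = 3.4360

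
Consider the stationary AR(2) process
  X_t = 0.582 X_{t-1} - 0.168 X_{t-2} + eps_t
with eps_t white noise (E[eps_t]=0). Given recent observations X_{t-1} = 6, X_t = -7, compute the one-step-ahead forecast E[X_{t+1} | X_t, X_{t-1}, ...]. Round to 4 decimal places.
E[X_{t+1} \mid \mathcal F_t] = -5.0820

For an AR(p) model X_t = c + sum_i phi_i X_{t-i} + eps_t, the
one-step-ahead conditional mean is
  E[X_{t+1} | X_t, ...] = c + sum_i phi_i X_{t+1-i}.
Substitute known values:
  E[X_{t+1} | ...] = (0.582) * (-7) + (-0.168) * (6)
                   = -5.0820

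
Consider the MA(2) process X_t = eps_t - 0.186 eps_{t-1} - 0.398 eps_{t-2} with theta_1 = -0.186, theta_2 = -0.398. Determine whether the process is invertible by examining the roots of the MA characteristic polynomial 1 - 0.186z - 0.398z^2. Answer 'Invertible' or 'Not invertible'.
\text{Invertible}

The MA(q) characteristic polynomial is P(z) = 1 - 0.186z - 0.398z^2.
Invertibility requires all roots to lie outside the unit circle, i.e. |z| > 1 for every root.
Set 1 + (-0.186) z + (-0.398) z^2 = 0, i.e. a z^2 + b z + c = 0 with a = -0.398, b = -0.186, c = 1.
Discriminant D = b^2 - 4ac = (-0.186)^2 - 4*(-0.398)*1 = 0.034596 - (-1.592) = 1.626596.
D >= 0, so the roots are real: z = (-b +/- sqrt(D)) / (2a) = (0.186 +/- 1.275381) / (-0.796).
  z_1 = (0.186 + 1.275381) / (-0.796) = -1.8359,   |z_1| = 1.8359.
  z_2 = (0.186 - 1.275381) / (-0.796) = 1.3686,   |z_2| = 1.3686.
Moduli of all roots: 1.8359, 1.3686.
All moduli strictly greater than 1? Yes.
Verdict: Invertible.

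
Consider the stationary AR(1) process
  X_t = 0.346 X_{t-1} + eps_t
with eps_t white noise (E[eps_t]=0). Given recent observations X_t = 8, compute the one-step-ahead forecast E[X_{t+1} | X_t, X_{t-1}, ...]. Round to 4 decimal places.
E[X_{t+1} \mid \mathcal F_t] = 2.7680

For an AR(p) model X_t = c + sum_i phi_i X_{t-i} + eps_t, the
one-step-ahead conditional mean is
  E[X_{t+1} | X_t, ...] = c + sum_i phi_i X_{t+1-i}.
Substitute known values:
  E[X_{t+1} | ...] = (0.346) * (8)
                   = 2.7680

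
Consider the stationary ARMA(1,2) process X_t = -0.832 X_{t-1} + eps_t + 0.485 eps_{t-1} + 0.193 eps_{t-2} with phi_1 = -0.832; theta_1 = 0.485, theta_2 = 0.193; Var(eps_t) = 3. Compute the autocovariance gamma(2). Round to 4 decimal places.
\gamma(2) = 3.4280

Multiply the model equation by X_{t-k} and take expectations. With theta_0 = psi_0 = 1 and psi_j the MA(infinity) weights, this gives
  gamma(k) - sum_i phi_i gamma(k-i) = c_k,
  c_k = sigma^2 * sum_{j=k..q} theta_j psi_{j-k}   (c_k = 0 for k > q),
using gamma(-m) = gamma(m).
psi-weights needed (psi_j = theta_j + sum_i phi_i psi_{j-i}):
  psi_1 = theta_1 + phi_1 = 0.485 + (-0.832) = -0.347
  psi_2 = theta_2 + phi_1 psi_1 = 0.193 + (-0.832)(-0.347) = 0.481704
Right-hand sides:
  c_0 = sigma^2 (1 + theta_1 psi_1 + theta_2 psi_2) = 3 * (1 + (0.485)(-0.347) + (0.193)(0.481704)) = 3 * 0.924674 = 2.774022
  c_1 = sigma^2 (theta_1 + theta_2 psi_1) = 3 * (0.485 + (0.193)(-0.347)) = 1.254087
  c_2 = sigma^2 theta_2 = 3 * (0.193) = 0.579
Equations for k = 0 and k = 1 (AR order 1):
  gamma(0) = phi_1 gamma(1) + c_0
  gamma(1) = phi_1 gamma(0) + c_1
Substituting the second into the first: gamma(0) (1 - phi_1^2) = c_0 + phi_1 c_1, so
  gamma(0) = (c_0 + phi_1 c_1) / (1 - phi_1^2) = (2.774022 + (-0.832)(1.254087)) / (1 - (-0.832)^2) = 1.730621 / 0.307776 = 5.62299.
  gamma(1) = phi_1 gamma(0) + c_1 = (-0.832)(5.62299) + (1.254087) = -3.42424.
For k = 2: gamma(2) = phi_1 gamma(1) + c_2
  = (-0.832)(-3.42424) + (0.579) = 3.427968.
Therefore gamma(2) = 3.4280 (to 4 decimal places).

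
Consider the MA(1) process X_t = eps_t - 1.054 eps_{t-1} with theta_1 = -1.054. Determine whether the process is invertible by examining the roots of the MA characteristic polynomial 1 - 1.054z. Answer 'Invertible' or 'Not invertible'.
\text{Not invertible}

The MA(q) characteristic polynomial is P(z) = 1 - 1.054z.
Invertibility requires all roots to lie outside the unit circle, i.e. |z| > 1 for every root.
This is linear in z: 1 + (-1.054) z = 0  =>  z = -1/(-1.054) = 0.948767,  |z| = 0.948767.
Moduli of all roots: 0.9488.
All moduli strictly greater than 1? No.
Verdict: Not invertible.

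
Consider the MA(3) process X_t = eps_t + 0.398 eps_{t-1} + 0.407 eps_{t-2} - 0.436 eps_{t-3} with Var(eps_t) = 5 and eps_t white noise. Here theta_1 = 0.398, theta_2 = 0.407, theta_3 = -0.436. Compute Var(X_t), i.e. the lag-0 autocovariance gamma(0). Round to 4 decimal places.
\gamma(0) = 7.5707

For an MA(q) process X_t = eps_t + sum_i theta_i eps_{t-i} with
Var(eps_t) = sigma^2, the variance is
  gamma(0) = sigma^2 * (1 + sum_i theta_i^2).
  sum_i theta_i^2 = (0.398)^2 + (0.407)^2 + (-0.436)^2 = 0.158404 + 0.165649 + 0.190096 = 0.514149.
  gamma(0) = 5 * (1 + 0.514149) = 5 * 1.514149 = 7.570745, which rounds to 7.5707.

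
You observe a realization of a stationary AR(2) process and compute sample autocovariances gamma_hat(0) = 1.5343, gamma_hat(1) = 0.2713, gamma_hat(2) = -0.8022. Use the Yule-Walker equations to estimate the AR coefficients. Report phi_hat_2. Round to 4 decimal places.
\hat\phi_{2} = -0.5720

The Yule-Walker equations for an AR(p) process read, in matrix form,
  Gamma_p phi = r_p,   with   (Gamma_p)_{ij} = gamma(|i - j|),
                       (r_p)_i = gamma(i),   i,j = 1..p.
Substitute the sample gammas (Toeplitz matrix and right-hand side of size 2):
  Gamma_p = [[1.5343, 0.2713], [0.2713, 1.5343]]
  r_p     = [0.2713, -0.8022]
Written out:
  1.5343 phi_1 + 0.2713 phi_2 = 0.2713
  0.2713 phi_1 + 1.5343 phi_2 = -0.8022
Solve by Cramer's rule:
  det = gamma(0)^2 - gamma(1)^2 = (1.5343)^2 - (0.2713)^2 = 2.35407649 - 0.07360369 = 2.2804728
  phi_hat_1 = [gamma(1) gamma(0) - gamma(1) gamma(2)] / det = [(0.2713)(1.5343) - (0.2713)(-0.8022)] / 2.2804728 = 0.63389245 / 2.2804728 = 0.278
  phi_hat_2 = [gamma(0) gamma(2) - gamma(1)^2] / det = [(1.5343)(-0.8022) - (0.2713)^2] / 2.2804728 = -1.30441915 / 2.2804728 = -0.572
So phi_hat = [0.2780, -0.5720].
Therefore phi_hat_2 = -0.5720.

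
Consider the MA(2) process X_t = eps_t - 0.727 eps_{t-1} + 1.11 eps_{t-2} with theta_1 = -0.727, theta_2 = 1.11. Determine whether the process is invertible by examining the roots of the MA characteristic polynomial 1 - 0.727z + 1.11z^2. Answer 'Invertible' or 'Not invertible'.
\text{Not invertible}

The MA(q) characteristic polynomial is P(z) = 1 - 0.727z + 1.11z^2.
Invertibility requires all roots to lie outside the unit circle, i.e. |z| > 1 for every root.
Set 1 + (-0.727) z + (1.11) z^2 = 0, i.e. a z^2 + b z + c = 0 with a = 1.11, b = -0.727, c = 1.
Discriminant D = b^2 - 4ac = (-0.727)^2 - 4*(1.11)*1 = 0.528529 - (4.44) = -3.911471.
D < 0, so the roots are the complex-conjugate pair z = (-b +/- i sqrt(-D)) / (2a) = 0.3275 +/- 0.8909i.
For a conjugate pair |z|^2 = z * conj(z) = (product of roots) = c/a = 1/(1.11) = 0.900901, so |z| = sqrt(0.900901) = 0.9492 for both roots.
Moduli of all roots: 0.9492, 0.9492.
All moduli strictly greater than 1? No.
Verdict: Not invertible.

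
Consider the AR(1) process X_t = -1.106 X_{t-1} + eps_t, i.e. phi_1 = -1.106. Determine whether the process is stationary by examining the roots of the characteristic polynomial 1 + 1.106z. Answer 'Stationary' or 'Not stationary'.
\text{Not stationary}

The AR(p) characteristic polynomial is P(z) = 1 + 1.106z.
Stationarity requires all roots to lie outside the unit circle, i.e. |z| > 1 for every root.
This is linear in z: 1 + (1.106) z = 0  =>  z = -1/(1.106) = -0.904159,  |z| = 0.904159.
Moduli of all roots: 0.9042.
All moduli strictly greater than 1? No.
Verdict: Not stationary.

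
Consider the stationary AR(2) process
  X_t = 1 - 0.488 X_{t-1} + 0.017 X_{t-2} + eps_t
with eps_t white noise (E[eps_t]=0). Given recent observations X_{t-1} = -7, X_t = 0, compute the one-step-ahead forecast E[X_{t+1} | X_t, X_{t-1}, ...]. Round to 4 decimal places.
E[X_{t+1} \mid \mathcal F_t] = 0.8810

For an AR(p) model X_t = c + sum_i phi_i X_{t-i} + eps_t, the
one-step-ahead conditional mean is
  E[X_{t+1} | X_t, ...] = c + sum_i phi_i X_{t+1-i}.
Substitute known values:
  E[X_{t+1} | ...] = 1 + (-0.488) * (0) + (0.017) * (-7)
                   = 0.8810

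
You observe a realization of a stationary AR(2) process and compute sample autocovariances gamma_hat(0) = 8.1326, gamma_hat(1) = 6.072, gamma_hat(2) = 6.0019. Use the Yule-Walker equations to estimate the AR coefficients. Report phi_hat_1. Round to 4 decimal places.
\hat\phi_{1} = 0.4420

The Yule-Walker equations for an AR(p) process read, in matrix form,
  Gamma_p phi = r_p,   with   (Gamma_p)_{ij} = gamma(|i - j|),
                       (r_p)_i = gamma(i),   i,j = 1..p.
Substitute the sample gammas (Toeplitz matrix and right-hand side of size 2):
  Gamma_p = [[8.1326, 6.072], [6.072, 8.1326]]
  r_p     = [6.072, 6.0019]
Written out:
  8.1326 phi_1 + 6.072 phi_2 = 6.072
  6.072 phi_1 + 8.1326 phi_2 = 6.0019
Solve by Cramer's rule:
  det = gamma(0)^2 - gamma(1)^2 = (8.1326)^2 - (6.072)^2 = 66.13918276 - 36.869184 = 29.26999876
  phi_hat_1 = [gamma(1) gamma(0) - gamma(1) gamma(2)] / det = [(6.072)(8.1326) - (6.072)(6.0019)] / 29.26999876 = 12.9376104 / 29.26999876 = 0.442
  phi_hat_2 = [gamma(0) gamma(2) - gamma(1)^2] / det = [(8.1326)(6.0019) - (6.072)^2] / 29.26999876 = 11.94186794 / 29.26999876 = 0.408
So phi_hat = [0.4420, 0.4080].
Therefore phi_hat_1 = 0.4420.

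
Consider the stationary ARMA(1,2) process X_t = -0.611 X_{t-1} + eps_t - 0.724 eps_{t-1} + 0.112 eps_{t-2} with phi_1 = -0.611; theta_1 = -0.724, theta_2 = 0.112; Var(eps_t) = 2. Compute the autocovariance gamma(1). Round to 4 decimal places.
\gamma(1) = -6.8251

Multiply the model equation by X_{t-k} and take expectations. With theta_0 = psi_0 = 1 and psi_j the MA(infinity) weights, this gives
  gamma(k) - sum_i phi_i gamma(k-i) = c_k,
  c_k = sigma^2 * sum_{j=k..q} theta_j psi_{j-k}   (c_k = 0 for k > q),
using gamma(-m) = gamma(m).
psi-weights needed (psi_j = theta_j + sum_i phi_i psi_{j-i}):
  psi_1 = theta_1 + phi_1 = -0.724 + (-0.611) = -1.335
  psi_2 = theta_2 + phi_1 psi_1 = 0.112 + (-0.611)(-1.335) = 0.927685
Right-hand sides:
  c_0 = sigma^2 (1 + theta_1 psi_1 + theta_2 psi_2) = 2 * (1 + (-0.724)(-1.335) + (0.112)(0.927685)) = 2 * 2.070441 = 4.140881
  c_1 = sigma^2 (theta_1 + theta_2 psi_1) = 2 * (-0.724 + (0.112)(-1.335)) = -1.74704
  c_2 = sigma^2 theta_2 = 2 * (0.112) = 0.224
Equations for k = 0 and k = 1 (AR order 1):
  gamma(0) = phi_1 gamma(1) + c_0
  gamma(1) = phi_1 gamma(0) + c_1
Substituting the second into the first: gamma(0) (1 - phi_1^2) = c_0 + phi_1 c_1, so
  gamma(0) = (c_0 + phi_1 c_1) / (1 - phi_1^2) = (4.140881 + (-0.611)(-1.74704)) / (1 - (-0.611)^2) = 5.208323 / 0.626679 = 8.31099.
  gamma(1) = phi_1 gamma(0) + c_1 = (-0.611)(8.31099) + (-1.74704) = -6.825055.
Therefore gamma(1) = -6.8251 (to 4 decimal places).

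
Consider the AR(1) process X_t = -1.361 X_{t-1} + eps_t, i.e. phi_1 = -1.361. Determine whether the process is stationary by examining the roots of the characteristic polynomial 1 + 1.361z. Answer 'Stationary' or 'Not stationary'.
\text{Not stationary}

The AR(p) characteristic polynomial is P(z) = 1 + 1.361z.
Stationarity requires all roots to lie outside the unit circle, i.e. |z| > 1 for every root.
This is linear in z: 1 + (1.361) z = 0  =>  z = -1/(1.361) = -0.734754,  |z| = 0.734754.
Moduli of all roots: 0.7348.
All moduli strictly greater than 1? No.
Verdict: Not stationary.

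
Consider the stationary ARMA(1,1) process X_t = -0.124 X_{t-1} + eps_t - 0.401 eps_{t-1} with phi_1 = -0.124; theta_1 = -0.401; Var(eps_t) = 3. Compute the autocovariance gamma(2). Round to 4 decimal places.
\gamma(2) = 0.2082

Multiply the model equation by X_{t-k} and take expectations. With theta_0 = psi_0 = 1 and psi_j the MA(infinity) weights, this gives
  gamma(k) - sum_i phi_i gamma(k-i) = c_k,
  c_k = sigma^2 * sum_{j=k..q} theta_j psi_{j-k}   (c_k = 0 for k > q),
using gamma(-m) = gamma(m).
psi-weights needed (psi_j = theta_j + sum_i phi_i psi_{j-i}):
  psi_1 = theta_1 + phi_1 = -0.401 + (-0.124) = -0.525
Right-hand sides:
  c_0 = sigma^2 (1 + theta_1 psi_1) = 3 * (1 + (-0.401)(-0.525)) = 3 * 1.210525 = 3.631575
  c_1 = sigma^2 theta_1 = 3 * (-0.401) = -1.203
  c_2 = 0
Equations for k = 0 and k = 1 (AR order 1):
  gamma(0) = phi_1 gamma(1) + c_0
  gamma(1) = phi_1 gamma(0) + c_1
Substituting the second into the first: gamma(0) (1 - phi_1^2) = c_0 + phi_1 c_1, so
  gamma(0) = (c_0 + phi_1 c_1) / (1 - phi_1^2) = (3.631575 + (-0.124)(-1.203)) / (1 - (-0.124)^2) = 3.780747 / 0.984624 = 3.839788.
  gamma(1) = phi_1 gamma(0) + c_1 = (-0.124)(3.839788) + (-1.203) = -1.679134.
For k = 2 (> q): gamma(2) = phi_1 gamma(1) = (-0.124)(-1.679134) = 0.208213.
Therefore gamma(2) = 0.2082 (to 4 decimal places).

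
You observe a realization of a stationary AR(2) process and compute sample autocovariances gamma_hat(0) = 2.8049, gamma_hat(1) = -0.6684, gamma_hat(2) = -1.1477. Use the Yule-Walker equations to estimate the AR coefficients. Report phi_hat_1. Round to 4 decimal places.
\hat\phi_{1} = -0.3560

The Yule-Walker equations for an AR(p) process read, in matrix form,
  Gamma_p phi = r_p,   with   (Gamma_p)_{ij} = gamma(|i - j|),
                       (r_p)_i = gamma(i),   i,j = 1..p.
Substitute the sample gammas (Toeplitz matrix and right-hand side of size 2):
  Gamma_p = [[2.8049, -0.6684], [-0.6684, 2.8049]]
  r_p     = [-0.6684, -1.1477]
Written out:
  2.8049 phi_1 - 0.6684 phi_2 = -0.6684
  -0.6684 phi_1 + 2.8049 phi_2 = -1.1477
Solve by Cramer's rule:
  det = gamma(0)^2 - gamma(1)^2 = (2.8049)^2 - (-0.6684)^2 = 7.86746401 - 0.44675856 = 7.42070545
  phi_hat_1 = [gamma(1) gamma(0) - gamma(1) gamma(2)] / det = [(-0.6684)(2.8049) - (-0.6684)(-1.1477)] / 7.42070545 = -2.64191784 / 7.42070545 = -0.356
  phi_hat_2 = [gamma(0) gamma(2) - gamma(1)^2] / det = [(2.8049)(-1.1477) - (-0.6684)^2] / 7.42070545 = -3.66594229 / 7.42070545 = -0.494
So phi_hat = [-0.3560, -0.4940].
Therefore phi_hat_1 = -0.3560.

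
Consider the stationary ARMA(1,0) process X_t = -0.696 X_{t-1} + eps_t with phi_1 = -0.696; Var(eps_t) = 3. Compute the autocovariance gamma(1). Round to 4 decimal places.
\gamma(1) = -4.0498

Multiply the model equation by X_{t-k} and take expectations. With theta_0 = psi_0 = 1 and psi_j the MA(infinity) weights, this gives
  gamma(k) - sum_i phi_i gamma(k-i) = c_k,
  c_k = sigma^2 * sum_{j=k..q} theta_j psi_{j-k}   (c_k = 0 for k > q),
using gamma(-m) = gamma(m).
Pure AR (q = 0): c_0 = sigma^2 = 3, c_k = 0 for k >= 1.
Equations for k = 0 and k = 1 (AR order 1):
  gamma(0) = phi_1 gamma(1) + c_0
  gamma(1) = phi_1 gamma(0) + c_1
Substituting the second into the first: gamma(0) (1 - phi_1^2) = c_0 + phi_1 c_1, so
  gamma(0) = c_0 / (1 - phi_1^2) = 3 / (1 - (-0.696)^2) = 3 / 0.515584 = 5.818644.
  gamma(1) = phi_1 gamma(0) = (-0.696)(5.818644) = -4.049777.
Therefore gamma(1) = -4.0498 (to 4 decimal places).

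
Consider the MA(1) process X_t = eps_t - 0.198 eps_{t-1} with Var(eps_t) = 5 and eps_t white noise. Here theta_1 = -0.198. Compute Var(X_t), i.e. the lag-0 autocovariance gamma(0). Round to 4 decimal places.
\gamma(0) = 5.1960

For an MA(q) process X_t = eps_t + sum_i theta_i eps_{t-i} with
Var(eps_t) = sigma^2, the variance is
  gamma(0) = sigma^2 * (1 + sum_i theta_i^2).
  sum_i theta_i^2 = (-0.198)^2 = 0.039204.
  gamma(0) = 5 * (1 + 0.039204) = 5 * 1.039204 = 5.19602, which rounds to 5.1960.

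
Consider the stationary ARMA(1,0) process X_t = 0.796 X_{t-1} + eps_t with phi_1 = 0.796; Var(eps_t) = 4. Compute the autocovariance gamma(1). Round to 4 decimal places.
\gamma(1) = 8.6903

Multiply the model equation by X_{t-k} and take expectations. With theta_0 = psi_0 = 1 and psi_j the MA(infinity) weights, this gives
  gamma(k) - sum_i phi_i gamma(k-i) = c_k,
  c_k = sigma^2 * sum_{j=k..q} theta_j psi_{j-k}   (c_k = 0 for k > q),
using gamma(-m) = gamma(m).
Pure AR (q = 0): c_0 = sigma^2 = 4, c_k = 0 for k >= 1.
Equations for k = 0 and k = 1 (AR order 1):
  gamma(0) = phi_1 gamma(1) + c_0
  gamma(1) = phi_1 gamma(0) + c_1
Substituting the second into the first: gamma(0) (1 - phi_1^2) = c_0 + phi_1 c_1, so
  gamma(0) = c_0 / (1 - phi_1^2) = 4 / (1 - (0.796)^2) = 4 / 0.366384 = 10.917507.
  gamma(1) = phi_1 gamma(0) = (0.796)(10.917507) = 8.690336.
Therefore gamma(1) = 8.6903 (to 4 decimal places).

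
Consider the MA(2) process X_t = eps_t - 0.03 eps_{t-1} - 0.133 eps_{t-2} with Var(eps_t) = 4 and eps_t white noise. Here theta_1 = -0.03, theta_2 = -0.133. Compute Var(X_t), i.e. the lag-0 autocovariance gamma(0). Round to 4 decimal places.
\gamma(0) = 4.0744

For an MA(q) process X_t = eps_t + sum_i theta_i eps_{t-i} with
Var(eps_t) = sigma^2, the variance is
  gamma(0) = sigma^2 * (1 + sum_i theta_i^2).
  sum_i theta_i^2 = (-0.03)^2 + (-0.133)^2 = 0.0009 + 0.017689 = 0.018589.
  gamma(0) = 4 * (1 + 0.018589) = 4 * 1.018589 = 4.074356, which rounds to 4.0744.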